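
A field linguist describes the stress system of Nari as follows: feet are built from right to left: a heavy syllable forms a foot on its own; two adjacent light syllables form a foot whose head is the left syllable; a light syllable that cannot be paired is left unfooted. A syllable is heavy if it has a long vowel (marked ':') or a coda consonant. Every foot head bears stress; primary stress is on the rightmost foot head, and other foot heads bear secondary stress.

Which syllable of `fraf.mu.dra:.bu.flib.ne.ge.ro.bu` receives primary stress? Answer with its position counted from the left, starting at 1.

Weights: 1 fraf H, 2 mu L, 3 dra: H, 4 bu L, 5 flib H, 6 ne L, 7 ge L, 8 ro L, 9 bu L.
Parse right to left (heavy = foot alone; LL = one foot; stranded L unfooted): (ˈfraf) mu (ˈdra:) bu (ˈflib) (ˈne.ge) (ˈro.bu).
Foot heads: 1, 3, 5, 6, 8.
Primary stress on the rightmost head = syllable 8.
Primary stress: syllable 8 → fraf.mu.dra:.bu.flib.ne.ge.ˈro.bu.

8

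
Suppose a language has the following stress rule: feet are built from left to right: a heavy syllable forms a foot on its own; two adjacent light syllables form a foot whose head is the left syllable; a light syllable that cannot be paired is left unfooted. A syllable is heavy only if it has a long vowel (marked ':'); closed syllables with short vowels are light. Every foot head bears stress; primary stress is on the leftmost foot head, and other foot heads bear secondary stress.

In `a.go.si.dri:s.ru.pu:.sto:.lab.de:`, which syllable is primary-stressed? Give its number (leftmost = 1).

1

Weights: 1 a L, 2 go L, 3 si L, 4 dri:s H, 5 ru L, 6 pu: H, 7 sto: H, 8 lab L, 9 de: H.
Parse left to right (heavy = foot alone; LL = one foot; stranded L unfooted): (ˈa.go) si (ˈdri:s) ru (ˈpu:) (ˈsto:) lab (ˈde:).
Foot heads: 1, 4, 6, 7, 9.
Primary stress on the leftmost head = syllable 1.
Primary stress: syllable 1 → ˈa.go.si.dri:s.ru.pu:.sto:.lab.de:.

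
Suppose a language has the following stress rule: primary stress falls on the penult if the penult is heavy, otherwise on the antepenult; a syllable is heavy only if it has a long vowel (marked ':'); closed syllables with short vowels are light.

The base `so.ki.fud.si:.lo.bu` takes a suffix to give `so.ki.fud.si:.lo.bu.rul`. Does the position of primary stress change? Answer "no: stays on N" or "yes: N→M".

yes: 4→5

Base `so.ki.fud.si:.lo.bu` (6 syllables):
  Weights: 4 si: H, 5 lo L, 6 bu L.
  The penult (syllable 5, lo) is light, so stress falls on the antepenult (syllable 4, si:).
  → primary stress on syllable 4.
Suffixed `so.ki.fud.si:.lo.bu.rul` (7 syllables):
  Weights: 5 lo L, 6 bu L, 7 rul L.
  The penult (syllable 6, bu) is light, so stress falls on the antepenult (syllable 5, lo).
  → primary stress on syllable 5.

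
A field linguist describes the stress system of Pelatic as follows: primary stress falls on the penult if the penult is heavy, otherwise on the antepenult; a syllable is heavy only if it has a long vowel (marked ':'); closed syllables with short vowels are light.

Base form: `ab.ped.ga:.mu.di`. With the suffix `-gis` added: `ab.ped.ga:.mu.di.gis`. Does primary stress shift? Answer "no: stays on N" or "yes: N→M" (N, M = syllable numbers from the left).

Base `ab.ped.ga:.mu.di` (5 syllables):
  Weights: 3 ga: H, 4 mu L, 5 di L.
  The penult (syllable 4, mu) is light, so stress falls on the antepenult (syllable 3, ga:).
  → primary stress on syllable 3.
Suffixed `ab.ped.ga:.mu.di.gis` (6 syllables):
  Weights: 4 mu L, 5 di L, 6 gis L.
  The penult (syllable 5, di) is light, so stress falls on the antepenult (syllable 4, mu).
  → primary stress on syllable 4.

yes: 3→4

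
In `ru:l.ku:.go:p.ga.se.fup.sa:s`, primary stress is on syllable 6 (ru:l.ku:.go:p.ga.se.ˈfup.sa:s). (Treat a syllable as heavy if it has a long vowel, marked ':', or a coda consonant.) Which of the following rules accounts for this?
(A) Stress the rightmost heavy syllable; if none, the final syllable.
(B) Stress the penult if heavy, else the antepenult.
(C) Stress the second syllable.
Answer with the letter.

B

Rule A → syllable 7 (observed: 6).
Rule B → syllable 6 ✓.
Rule C → syllable 2 (observed: 6).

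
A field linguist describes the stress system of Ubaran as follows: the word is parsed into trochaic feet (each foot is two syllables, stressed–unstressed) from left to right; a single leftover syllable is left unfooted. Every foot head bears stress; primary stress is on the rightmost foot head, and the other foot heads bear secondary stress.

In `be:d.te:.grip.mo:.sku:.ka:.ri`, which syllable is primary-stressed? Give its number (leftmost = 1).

5

Parse left to right into trochaic (ˈσσ) feet: (ˈbe:d.te:) (ˈgrip.mo:) (ˈsku:.ka:) ri. Syllable 7 is left unfooted.
Foot heads (stressed positions): 1, 3, 5.
End Rule Rightmost: primary stress on the rightmost head = syllable 5.
Primary stress: syllable 5 → be:d.te:.grip.mo:.ˈsku:.ka:.ri.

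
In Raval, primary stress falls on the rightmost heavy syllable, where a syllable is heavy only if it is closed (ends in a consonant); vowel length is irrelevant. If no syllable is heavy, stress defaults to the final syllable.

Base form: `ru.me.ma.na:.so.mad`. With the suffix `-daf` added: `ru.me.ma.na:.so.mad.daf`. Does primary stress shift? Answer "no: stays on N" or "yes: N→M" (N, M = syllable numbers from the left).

Base `ru.me.ma.na:.so.mad` (6 syllables):
  Weights: 1 ru L, 2 me L, 3 ma L, 4 na: L, 5 so L, 6 mad H.
  Heavy syllables in the domain: 6. The rightmost is syllable 6 (mad).
  → primary stress on syllable 6.
Suffixed `ru.me.ma.na:.so.mad.daf` (7 syllables):
  Weights: 1 ru L, 2 me L, 3 ma L, 4 na: L, 5 so L, 6 mad H, 7 daf H.
  Heavy syllables in the domain: 6, 7. The rightmost is syllable 7 (daf).
  → primary stress on syllable 7.

yes: 6→7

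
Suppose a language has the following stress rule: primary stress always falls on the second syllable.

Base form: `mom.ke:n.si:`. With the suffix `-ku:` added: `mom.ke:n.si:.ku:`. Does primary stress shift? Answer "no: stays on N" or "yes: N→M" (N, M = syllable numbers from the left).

Base `mom.ke:n.si:` (3 syllables):
  The word has 3 syllables; the second syllable is syllable 2 (ke:n).
  → primary stress on syllable 2.
Suffixed `mom.ke:n.si:.ku:` (4 syllables):
  The word has 4 syllables; the second syllable is syllable 2 (ke:n).
  → primary stress on syllable 2.

no: stays on 2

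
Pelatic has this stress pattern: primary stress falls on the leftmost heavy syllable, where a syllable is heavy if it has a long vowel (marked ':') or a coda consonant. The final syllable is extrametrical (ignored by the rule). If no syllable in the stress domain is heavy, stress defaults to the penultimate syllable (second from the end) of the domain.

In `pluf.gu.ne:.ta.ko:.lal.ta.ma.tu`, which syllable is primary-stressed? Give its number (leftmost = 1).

The final syllable (9, tu) is extrametrical; the stress domain is syllables 1–8.
Weights: 1 pluf H, 2 gu L, 3 ne: H, 4 ta L, 5 ko: H, 6 lal H, 7 ta L, 8 ma L.
Heavy syllables in the domain: 1, 3, 5, 6. The leftmost is syllable 1 (pluf).
Primary stress: syllable 1 → ˈpluf.gu.ne:.ta.ko:.lal.ta.ma.tu.

1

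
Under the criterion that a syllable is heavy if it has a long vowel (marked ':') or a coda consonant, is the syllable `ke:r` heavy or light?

`ke:r`: long vowel, closed (coda /r/). Long vowel and closed → heavy.

heavy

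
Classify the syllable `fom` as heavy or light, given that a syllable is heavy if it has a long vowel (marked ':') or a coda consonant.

heavy

`fom`: short vowel, closed (coda /m/). Closed → heavy.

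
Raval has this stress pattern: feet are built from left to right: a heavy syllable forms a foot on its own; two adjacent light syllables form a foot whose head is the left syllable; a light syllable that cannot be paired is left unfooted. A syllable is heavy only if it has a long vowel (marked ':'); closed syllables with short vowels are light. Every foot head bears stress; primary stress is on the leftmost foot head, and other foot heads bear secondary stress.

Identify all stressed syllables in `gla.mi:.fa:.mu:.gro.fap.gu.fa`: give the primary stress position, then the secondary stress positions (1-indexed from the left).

Weights: 1 gla L, 2 mi: H, 3 fa: H, 4 mu: H, 5 gro L, 6 fap L, 7 gu L, 8 fa L.
Parse left to right (heavy = foot alone; LL = one foot; stranded L unfooted): gla (ˈmi:) (ˈfa:) (ˈmu:) (ˈgro.fap) (ˈgu.fa).
Foot heads: 2, 3, 4, 5, 7.
Primary stress on the leftmost head = syllable 2.
Secondary stress on 3, 4, 5, 7: gla.ˈmi:.ˌfa:.ˌmu:.ˌgro.fap.ˌgu.fa.

primary 2, secondary 3, 4, 5, 7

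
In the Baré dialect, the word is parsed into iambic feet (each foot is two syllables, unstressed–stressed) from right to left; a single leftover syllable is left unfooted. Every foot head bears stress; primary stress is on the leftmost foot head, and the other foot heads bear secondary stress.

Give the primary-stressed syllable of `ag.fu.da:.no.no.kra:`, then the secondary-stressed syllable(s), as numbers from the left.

Parse right to left into iambic (σˈσ) feet: (ag.ˈfu) (da:.ˈno) (no.ˈkra:).
Foot heads (stressed positions): 2, 4, 6.
End Rule Leftmost: primary stress on the leftmost head = syllable 2.
Secondary stress on 4, 6: ag.ˈfu.da:.ˌno.no.ˌkra:.

primary 2, secondary 4, 6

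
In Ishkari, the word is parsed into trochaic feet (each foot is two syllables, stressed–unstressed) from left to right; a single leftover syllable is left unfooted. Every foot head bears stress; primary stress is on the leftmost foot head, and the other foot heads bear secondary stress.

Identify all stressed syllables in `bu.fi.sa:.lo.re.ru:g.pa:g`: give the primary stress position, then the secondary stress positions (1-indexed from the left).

primary 1, secondary 3, 5

Parse left to right into trochaic (ˈσσ) feet: (ˈbu.fi) (ˈsa:.lo) (ˈre.ru:g) pa:g. Syllable 7 is left unfooted.
Foot heads (stressed positions): 1, 3, 5.
End Rule Leftmost: primary stress on the leftmost head = syllable 1.
Secondary stress on 3, 5: ˈbu.fi.ˌsa:.lo.ˌre.ru:g.pa:g.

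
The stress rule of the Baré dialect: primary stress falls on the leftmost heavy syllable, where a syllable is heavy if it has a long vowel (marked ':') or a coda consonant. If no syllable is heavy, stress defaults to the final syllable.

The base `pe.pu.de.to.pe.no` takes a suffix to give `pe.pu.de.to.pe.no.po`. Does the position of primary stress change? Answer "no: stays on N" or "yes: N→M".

Base `pe.pu.de.to.pe.no` (6 syllables):
  Weights: 1 pe L, 2 pu L, 3 de L, 4 to L, 5 pe L, 6 no L.
  No heavy syllable in the domain; default to the final syllable = syllable 6.
  → primary stress on syllable 6.
Suffixed `pe.pu.de.to.pe.no.po` (7 syllables):
  Weights: 1 pe L, 2 pu L, 3 de L, 4 to L, 5 pe L, 6 no L, 7 po L.
  No heavy syllable in the domain; default to the final syllable = syllable 7.
  → primary stress on syllable 7.

yes: 6→7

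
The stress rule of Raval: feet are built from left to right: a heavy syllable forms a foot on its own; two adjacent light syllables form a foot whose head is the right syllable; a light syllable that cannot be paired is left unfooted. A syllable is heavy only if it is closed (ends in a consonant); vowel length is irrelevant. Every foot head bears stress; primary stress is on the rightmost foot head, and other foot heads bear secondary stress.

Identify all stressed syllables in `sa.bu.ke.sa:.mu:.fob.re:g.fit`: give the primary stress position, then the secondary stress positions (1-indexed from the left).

Weights: 1 sa L, 2 bu L, 3 ke L, 4 sa: L, 5 mu: L, 6 fob H, 7 re:g H, 8 fit H.
Parse left to right (heavy = foot alone; LL = one foot; stranded L unfooted): (sa.ˈbu) (ke.ˈsa:) mu: (ˈfob) (ˈre:g) (ˈfit).
Foot heads: 2, 4, 6, 7, 8.
Primary stress on the rightmost head = syllable 8.
Secondary stress on 2, 4, 6, 7: sa.ˌbu.ke.ˌsa:.mu:.ˌfob.ˌre:g.ˈfit.

primary 8, secondary 2, 4, 6, 7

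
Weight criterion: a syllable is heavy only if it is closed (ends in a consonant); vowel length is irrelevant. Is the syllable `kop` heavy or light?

`kop`: short vowel, closed (coda /p/). Closed (coda /p/) → heavy.

heavy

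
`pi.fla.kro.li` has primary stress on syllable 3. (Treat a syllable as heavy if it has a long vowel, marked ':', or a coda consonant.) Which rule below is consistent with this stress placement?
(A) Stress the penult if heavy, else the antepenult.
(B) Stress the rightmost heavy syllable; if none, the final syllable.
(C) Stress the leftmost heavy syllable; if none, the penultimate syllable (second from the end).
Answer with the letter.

Rule A → syllable 2 (observed: 3).
Rule B → syllable 4 (observed: 3).
Rule C → syllable 3 ✓.

C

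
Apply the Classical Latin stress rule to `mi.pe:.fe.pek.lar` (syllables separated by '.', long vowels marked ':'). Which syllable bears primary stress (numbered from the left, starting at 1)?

4

Classical Latin: stress the penult if heavy (long vowel or closed), else the antepenult.
Weights: 3 fe L, 4 pek H, 5 lar H.
The penult (syllable 4, pek) is heavy, so it takes stress.
Stress on syllable 4: mi.pe:.fe.ˈpek.lar.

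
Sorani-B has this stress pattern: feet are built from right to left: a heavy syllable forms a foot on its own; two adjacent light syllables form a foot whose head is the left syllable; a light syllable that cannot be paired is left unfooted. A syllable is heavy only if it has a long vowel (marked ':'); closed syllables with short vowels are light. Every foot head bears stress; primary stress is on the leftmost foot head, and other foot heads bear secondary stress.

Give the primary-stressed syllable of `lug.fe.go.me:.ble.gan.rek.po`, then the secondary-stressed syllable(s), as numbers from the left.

Weights: 1 lug L, 2 fe L, 3 go L, 4 me: H, 5 ble L, 6 gan L, 7 rek L, 8 po L.
Parse right to left (heavy = foot alone; LL = one foot; stranded L unfooted): lug (ˈfe.go) (ˈme:) (ˈble.gan) (ˈrek.po).
Foot heads: 2, 4, 5, 7.
Primary stress on the leftmost head = syllable 2.
Secondary stress on 4, 5, 7: lug.ˈfe.go.ˌme:.ˌble.gan.ˌrek.po.

primary 2, secondary 4, 5, 7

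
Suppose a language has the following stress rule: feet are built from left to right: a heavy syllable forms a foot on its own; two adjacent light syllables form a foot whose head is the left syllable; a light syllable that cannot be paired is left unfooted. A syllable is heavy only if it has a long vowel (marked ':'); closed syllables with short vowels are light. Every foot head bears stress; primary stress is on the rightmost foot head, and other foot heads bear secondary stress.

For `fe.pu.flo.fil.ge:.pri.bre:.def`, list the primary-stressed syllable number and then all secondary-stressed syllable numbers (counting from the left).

primary 7, secondary 1, 3, 5

Weights: 1 fe L, 2 pu L, 3 flo L, 4 fil L, 5 ge: H, 6 pri L, 7 bre: H, 8 def L.
Parse left to right (heavy = foot alone; LL = one foot; stranded L unfooted): (ˈfe.pu) (ˈflo.fil) (ˈge:) pri (ˈbre:) def.
Foot heads: 1, 3, 5, 7.
Primary stress on the rightmost head = syllable 7.
Secondary stress on 1, 3, 5: ˌfe.pu.ˌflo.fil.ˌge:.pri.ˈbre:.def.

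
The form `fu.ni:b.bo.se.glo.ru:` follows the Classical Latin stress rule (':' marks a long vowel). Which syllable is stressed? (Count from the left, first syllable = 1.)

Classical Latin: stress the penult if heavy (long vowel or closed), else the antepenult.
Weights: 4 se L, 5 glo L, 6 ru: H.
The penult (syllable 5, glo) is light, so stress falls on the antepenult (syllable 4, se).
Stress on syllable 4: fu.ni:b.bo.ˈse.glo.ru:.

4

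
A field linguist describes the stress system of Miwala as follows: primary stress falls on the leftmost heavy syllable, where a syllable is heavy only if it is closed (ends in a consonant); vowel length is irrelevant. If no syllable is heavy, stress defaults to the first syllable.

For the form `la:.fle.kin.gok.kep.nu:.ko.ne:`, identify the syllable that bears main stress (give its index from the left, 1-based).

Weights: 1 la: L, 2 fle L, 3 kin H, 4 gok H, 5 kep H, 6 nu: L, 7 ko L, 8 ne: L.
Heavy syllables in the domain: 3, 4, 5. The leftmost is syllable 3 (kin).
Primary stress: syllable 3 → la:.fle.ˈkin.gok.kep.nu:.ko.ne:.

3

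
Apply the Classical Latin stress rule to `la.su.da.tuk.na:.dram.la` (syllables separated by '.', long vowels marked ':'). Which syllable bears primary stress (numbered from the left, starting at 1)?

6

Classical Latin: stress the penult if heavy (long vowel or closed), else the antepenult.
Weights: 5 na: H, 6 dram H, 7 la L.
The penult (syllable 6, dram) is heavy, so it takes stress.
Stress on syllable 6: la.su.da.tuk.na:.ˈdram.la.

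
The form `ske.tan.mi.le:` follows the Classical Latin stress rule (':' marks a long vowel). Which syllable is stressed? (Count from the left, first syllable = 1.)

2

Classical Latin: stress the penult if heavy (long vowel or closed), else the antepenult.
Weights: 2 tan H, 3 mi L, 4 le: H.
The penult (syllable 3, mi) is light, so stress falls on the antepenult (syllable 2, tan).
Stress on syllable 2: ske.ˈtan.mi.le:.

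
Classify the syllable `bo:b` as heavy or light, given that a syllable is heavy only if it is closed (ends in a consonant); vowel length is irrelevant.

`bo:b`: long vowel, closed (coda /b/). Closed (coda /b/) → heavy.

heavy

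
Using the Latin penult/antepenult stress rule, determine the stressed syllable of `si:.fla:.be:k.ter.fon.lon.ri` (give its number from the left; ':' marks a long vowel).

6

Classical Latin: stress the penult if heavy (long vowel or closed), else the antepenult.
Weights: 5 fon H, 6 lon H, 7 ri L.
The penult (syllable 6, lon) is heavy, so it takes stress.
Stress on syllable 6: si:.fla:.be:k.ter.fon.ˈlon.ri.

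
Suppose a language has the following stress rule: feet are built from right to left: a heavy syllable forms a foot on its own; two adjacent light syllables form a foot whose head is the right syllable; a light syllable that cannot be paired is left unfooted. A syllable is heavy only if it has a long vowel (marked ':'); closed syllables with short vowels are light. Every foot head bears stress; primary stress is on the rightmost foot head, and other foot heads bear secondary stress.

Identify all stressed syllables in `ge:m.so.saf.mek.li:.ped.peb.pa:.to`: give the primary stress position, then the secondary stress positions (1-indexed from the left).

primary 8, secondary 1, 4, 5, 7

Weights: 1 ge:m H, 2 so L, 3 saf L, 4 mek L, 5 li: H, 6 ped L, 7 peb L, 8 pa: H, 9 to L.
Parse right to left (heavy = foot alone; LL = one foot; stranded L unfooted): (ˈge:m) so (saf.ˈmek) (ˈli:) (ped.ˈpeb) (ˈpa:) to.
Foot heads: 1, 4, 5, 7, 8.
Primary stress on the rightmost head = syllable 8.
Secondary stress on 1, 4, 5, 7: ˌge:m.so.saf.ˌmek.ˌli:.ped.ˌpeb.ˈpa:.to.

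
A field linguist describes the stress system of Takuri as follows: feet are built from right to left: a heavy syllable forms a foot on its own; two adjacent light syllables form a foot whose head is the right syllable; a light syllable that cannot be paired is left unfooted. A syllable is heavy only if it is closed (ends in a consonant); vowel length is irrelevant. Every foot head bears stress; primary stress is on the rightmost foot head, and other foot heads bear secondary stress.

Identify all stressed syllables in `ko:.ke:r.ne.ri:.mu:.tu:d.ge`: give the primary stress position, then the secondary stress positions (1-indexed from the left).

primary 6, secondary 2, 5

Weights: 1 ko: L, 2 ke:r H, 3 ne L, 4 ri: L, 5 mu: L, 6 tu:d H, 7 ge L.
Parse right to left (heavy = foot alone; LL = one foot; stranded L unfooted): ko: (ˈke:r) ne (ri:.ˈmu:) (ˈtu:d) ge.
Foot heads: 2, 5, 6.
Primary stress on the rightmost head = syllable 6.
Secondary stress on 2, 5: ko:.ˌke:r.ne.ri:.ˌmu:.ˈtu:d.ge.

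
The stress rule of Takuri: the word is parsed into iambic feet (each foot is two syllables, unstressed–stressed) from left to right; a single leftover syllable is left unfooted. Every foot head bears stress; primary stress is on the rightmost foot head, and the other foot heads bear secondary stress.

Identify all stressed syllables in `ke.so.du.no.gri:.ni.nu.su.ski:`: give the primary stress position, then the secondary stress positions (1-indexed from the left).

Parse left to right into iambic (σˈσ) feet: (ke.ˈso) (du.ˈno) (gri:.ˈni) (nu.ˈsu) ski:. Syllable 9 is left unfooted.
Foot heads (stressed positions): 2, 4, 6, 8.
End Rule Rightmost: primary stress on the rightmost head = syllable 8.
Secondary stress on 2, 4, 6: ke.ˌso.du.ˌno.gri:.ˌni.nu.ˈsu.ski:.

primary 8, secondary 2, 4, 6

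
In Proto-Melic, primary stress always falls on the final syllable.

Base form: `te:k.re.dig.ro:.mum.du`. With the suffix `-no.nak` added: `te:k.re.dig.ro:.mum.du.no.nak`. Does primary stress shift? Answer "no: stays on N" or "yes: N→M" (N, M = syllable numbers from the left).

yes: 6→8

Base `te:k.re.dig.ro:.mum.du` (6 syllables):
  The word has 6 syllables; the final syllable is syllable 6 (du).
  → primary stress on syllable 6.
Suffixed `te:k.re.dig.ro:.mum.du.no.nak` (8 syllables):
  The word has 8 syllables; the final syllable is syllable 8 (nak).
  → primary stress on syllable 8.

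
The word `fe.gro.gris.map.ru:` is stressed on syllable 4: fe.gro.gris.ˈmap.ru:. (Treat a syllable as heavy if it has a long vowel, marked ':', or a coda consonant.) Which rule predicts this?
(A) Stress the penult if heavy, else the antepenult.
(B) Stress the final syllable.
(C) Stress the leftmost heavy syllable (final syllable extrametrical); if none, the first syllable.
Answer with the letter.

A

Rule A → syllable 4 ✓.
Rule B → syllable 5 (observed: 4).
Rule C → syllable 3 (observed: 4).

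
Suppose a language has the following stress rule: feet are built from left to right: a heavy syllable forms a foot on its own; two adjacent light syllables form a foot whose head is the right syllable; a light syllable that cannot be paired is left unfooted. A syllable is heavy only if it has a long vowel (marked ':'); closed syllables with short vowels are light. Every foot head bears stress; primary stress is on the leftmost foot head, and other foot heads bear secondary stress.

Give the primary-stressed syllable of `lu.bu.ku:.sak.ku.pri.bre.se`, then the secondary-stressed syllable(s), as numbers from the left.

Weights: 1 lu L, 2 bu L, 3 ku: H, 4 sak L, 5 ku L, 6 pri L, 7 bre L, 8 se L.
Parse left to right (heavy = foot alone; LL = one foot; stranded L unfooted): (lu.ˈbu) (ˈku:) (sak.ˈku) (pri.ˈbre) se.
Foot heads: 2, 3, 5, 7.
Primary stress on the leftmost head = syllable 2.
Secondary stress on 3, 5, 7: lu.ˈbu.ˌku:.sak.ˌku.pri.ˌbre.se.

primary 2, secondary 3, 5, 7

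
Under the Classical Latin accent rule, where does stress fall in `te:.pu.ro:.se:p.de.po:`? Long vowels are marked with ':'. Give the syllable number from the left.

Classical Latin: stress the penult if heavy (long vowel or closed), else the antepenult.
Weights: 4 se:p H, 5 de L, 6 po: H.
The penult (syllable 5, de) is light, so stress falls on the antepenult (syllable 4, se:p).
Stress on syllable 4: te:.pu.ro:.ˈse:p.de.po:.

4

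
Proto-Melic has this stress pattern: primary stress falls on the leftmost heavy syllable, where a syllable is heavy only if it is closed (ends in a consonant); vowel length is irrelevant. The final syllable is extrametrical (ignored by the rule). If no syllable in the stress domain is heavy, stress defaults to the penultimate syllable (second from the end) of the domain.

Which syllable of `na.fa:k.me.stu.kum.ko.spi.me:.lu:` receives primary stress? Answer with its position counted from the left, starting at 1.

The final syllable (9, lu:) is extrametrical; the stress domain is syllables 1–8.
Weights: 1 na L, 2 fa:k H, 3 me L, 4 stu L, 5 kum H, 6 ko L, 7 spi L, 8 me: L.
Heavy syllables in the domain: 2, 5. The leftmost is syllable 2 (fa:k).
Primary stress: syllable 2 → na.ˈfa:k.me.stu.kum.ko.spi.me:.lu:.

2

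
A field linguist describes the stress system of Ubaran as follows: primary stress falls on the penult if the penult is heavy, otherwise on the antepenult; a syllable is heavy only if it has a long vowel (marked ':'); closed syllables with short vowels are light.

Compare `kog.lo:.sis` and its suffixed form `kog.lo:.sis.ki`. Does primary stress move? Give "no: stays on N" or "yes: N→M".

Base `kog.lo:.sis` (3 syllables):
  Weights: 1 kog L, 2 lo: H, 3 sis L.
  The penult (syllable 2, lo:) is heavy, so it takes stress.
  → primary stress on syllable 2.
Suffixed `kog.lo:.sis.ki` (4 syllables):
  Weights: 2 lo: H, 3 sis L, 4 ki L.
  The penult (syllable 3, sis) is light, so stress falls on the antepenult (syllable 2, lo:).
  → primary stress on syllable 2.

no: stays on 2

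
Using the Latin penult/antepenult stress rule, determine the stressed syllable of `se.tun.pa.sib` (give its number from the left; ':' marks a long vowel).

Classical Latin: stress the penult if heavy (long vowel or closed), else the antepenult.
Weights: 2 tun H, 3 pa L, 4 sib H.
The penult (syllable 3, pa) is light, so stress falls on the antepenult (syllable 2, tun).
Stress on syllable 2: se.ˈtun.pa.sib.

2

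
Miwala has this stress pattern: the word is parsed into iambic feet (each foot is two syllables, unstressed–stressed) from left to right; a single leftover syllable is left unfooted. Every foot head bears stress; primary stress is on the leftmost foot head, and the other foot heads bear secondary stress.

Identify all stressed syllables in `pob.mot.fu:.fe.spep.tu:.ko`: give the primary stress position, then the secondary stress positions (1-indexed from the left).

Parse left to right into iambic (σˈσ) feet: (pob.ˈmot) (fu:.ˈfe) (spep.ˈtu:) ko. Syllable 7 is left unfooted.
Foot heads (stressed positions): 2, 4, 6.
End Rule Leftmost: primary stress on the leftmost head = syllable 2.
Secondary stress on 4, 6: pob.ˈmot.fu:.ˌfe.spep.ˌtu:.ko.

primary 2, secondary 4, 6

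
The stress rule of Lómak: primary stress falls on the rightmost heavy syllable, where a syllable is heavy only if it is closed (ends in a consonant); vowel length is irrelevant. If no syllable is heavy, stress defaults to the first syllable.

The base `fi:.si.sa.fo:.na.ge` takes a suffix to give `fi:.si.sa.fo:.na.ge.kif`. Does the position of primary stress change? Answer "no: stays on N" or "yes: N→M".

Base `fi:.si.sa.fo:.na.ge` (6 syllables):
  Weights: 1 fi: L, 2 si L, 3 sa L, 4 fo: L, 5 na L, 6 ge L.
  No heavy syllable in the domain; default to the first syllable = syllable 1.
  → primary stress on syllable 1.
Suffixed `fi:.si.sa.fo:.na.ge.kif` (7 syllables):
  Weights: 1 fi: L, 2 si L, 3 sa L, 4 fo: L, 5 na L, 6 ge L, 7 kif H.
  Heavy syllables in the domain: 7. The rightmost is syllable 7 (kif).
  → primary stress on syllable 7.

yes: 1→7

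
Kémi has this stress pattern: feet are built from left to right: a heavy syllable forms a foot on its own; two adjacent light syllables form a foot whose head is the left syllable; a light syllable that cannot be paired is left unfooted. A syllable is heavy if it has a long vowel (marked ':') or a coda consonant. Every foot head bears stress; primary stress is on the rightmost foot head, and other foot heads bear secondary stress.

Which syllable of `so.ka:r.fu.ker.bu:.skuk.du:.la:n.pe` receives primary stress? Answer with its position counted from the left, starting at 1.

Weights: 1 so L, 2 ka:r H, 3 fu L, 4 ker H, 5 bu: H, 6 skuk H, 7 du: H, 8 la:n H, 9 pe L.
Parse left to right (heavy = foot alone; LL = one foot; stranded L unfooted): so (ˈka:r) fu (ˈker) (ˈbu:) (ˈskuk) (ˈdu:) (ˈla:n) pe.
Foot heads: 2, 4, 5, 6, 7, 8.
Primary stress on the rightmost head = syllable 8.
Primary stress: syllable 8 → so.ka:r.fu.ker.bu:.skuk.du:.ˈla:n.pe.

8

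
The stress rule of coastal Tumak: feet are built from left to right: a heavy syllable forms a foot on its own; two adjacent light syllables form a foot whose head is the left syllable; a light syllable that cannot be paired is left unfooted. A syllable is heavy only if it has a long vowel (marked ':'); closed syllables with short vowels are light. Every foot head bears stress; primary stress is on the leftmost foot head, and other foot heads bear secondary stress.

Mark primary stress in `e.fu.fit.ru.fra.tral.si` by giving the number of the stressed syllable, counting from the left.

1

Weights: 1 e L, 2 fu L, 3 fit L, 4 ru L, 5 fra L, 6 tral L, 7 si L.
Parse left to right (heavy = foot alone; LL = one foot; stranded L unfooted): (ˈe.fu) (ˈfit.ru) (ˈfra.tral) si.
Foot heads: 1, 3, 5.
Primary stress on the leftmost head = syllable 1.
Primary stress: syllable 1 → ˈe.fu.fit.ru.fra.tral.si.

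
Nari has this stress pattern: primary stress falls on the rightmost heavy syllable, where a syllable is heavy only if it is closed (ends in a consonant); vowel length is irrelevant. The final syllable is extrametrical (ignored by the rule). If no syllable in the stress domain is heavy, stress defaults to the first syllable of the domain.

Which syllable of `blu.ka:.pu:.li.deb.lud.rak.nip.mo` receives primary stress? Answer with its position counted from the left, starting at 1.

The final syllable (9, mo) is extrametrical; the stress domain is syllables 1–8.
Weights: 1 blu L, 2 ka: L, 3 pu: L, 4 li L, 5 deb H, 6 lud H, 7 rak H, 8 nip H.
Heavy syllables in the domain: 5, 6, 7, 8. The rightmost is syllable 8 (nip).
Primary stress: syllable 8 → blu.ka:.pu:.li.deb.lud.rak.ˈnip.mo.

8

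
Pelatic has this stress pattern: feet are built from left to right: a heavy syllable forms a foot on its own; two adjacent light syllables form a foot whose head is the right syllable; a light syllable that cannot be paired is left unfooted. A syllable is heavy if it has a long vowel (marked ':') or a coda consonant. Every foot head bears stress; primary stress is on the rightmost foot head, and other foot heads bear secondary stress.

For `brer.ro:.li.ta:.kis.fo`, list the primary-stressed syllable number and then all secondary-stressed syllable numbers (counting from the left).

Weights: 1 brer H, 2 ro: H, 3 li L, 4 ta: H, 5 kis H, 6 fo L.
Parse left to right (heavy = foot alone; LL = one foot; stranded L unfooted): (ˈbrer) (ˈro:) li (ˈta:) (ˈkis) fo.
Foot heads: 1, 2, 4, 5.
Primary stress on the rightmost head = syllable 5.
Secondary stress on 1, 2, 4: ˌbrer.ˌro:.li.ˌta:.ˈkis.fo.

primary 5, secondary 1, 2, 4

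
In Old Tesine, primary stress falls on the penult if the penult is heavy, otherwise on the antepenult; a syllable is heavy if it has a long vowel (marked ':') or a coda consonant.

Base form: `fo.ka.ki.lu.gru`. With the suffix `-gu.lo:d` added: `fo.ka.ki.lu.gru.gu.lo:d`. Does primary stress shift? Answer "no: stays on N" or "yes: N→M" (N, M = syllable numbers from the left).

Base `fo.ka.ki.lu.gru` (5 syllables):
  Weights: 3 ki L, 4 lu L, 5 gru L.
  The penult (syllable 4, lu) is light, so stress falls on the antepenult (syllable 3, ki).
  → primary stress on syllable 3.
Suffixed `fo.ka.ki.lu.gru.gu.lo:d` (7 syllables):
  Weights: 5 gru L, 6 gu L, 7 lo:d H.
  The penult (syllable 6, gu) is light, so stress falls on the antepenult (syllable 5, gru).
  → primary stress on syllable 5.

yes: 3→5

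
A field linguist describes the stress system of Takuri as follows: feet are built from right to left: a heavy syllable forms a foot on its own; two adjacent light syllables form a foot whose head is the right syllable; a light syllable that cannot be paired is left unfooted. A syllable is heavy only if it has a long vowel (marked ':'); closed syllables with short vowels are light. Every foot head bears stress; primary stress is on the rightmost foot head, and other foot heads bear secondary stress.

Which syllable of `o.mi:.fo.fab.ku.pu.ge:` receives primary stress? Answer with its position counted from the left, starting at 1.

Weights: 1 o L, 2 mi: H, 3 fo L, 4 fab L, 5 ku L, 6 pu L, 7 ge: H.
Parse right to left (heavy = foot alone; LL = one foot; stranded L unfooted): o (ˈmi:) (fo.ˈfab) (ku.ˈpu) (ˈge:).
Foot heads: 2, 4, 6, 7.
Primary stress on the rightmost head = syllable 7.
Primary stress: syllable 7 → o.mi:.fo.fab.ku.pu.ˈge:.

7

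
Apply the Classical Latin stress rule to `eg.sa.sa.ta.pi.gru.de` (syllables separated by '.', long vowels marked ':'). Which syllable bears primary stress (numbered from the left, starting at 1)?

Classical Latin: stress the penult if heavy (long vowel or closed), else the antepenult.
Weights: 5 pi L, 6 gru L, 7 de L.
The penult (syllable 6, gru) is light, so stress falls on the antepenult (syllable 5, pi).
Stress on syllable 5: eg.sa.sa.ta.ˈpi.gru.de.

5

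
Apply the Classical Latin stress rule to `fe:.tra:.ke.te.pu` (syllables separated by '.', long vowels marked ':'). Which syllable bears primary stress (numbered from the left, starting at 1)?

Classical Latin: stress the penult if heavy (long vowel or closed), else the antepenult.
Weights: 3 ke L, 4 te L, 5 pu L.
The penult (syllable 4, te) is light, so stress falls on the antepenult (syllable 3, ke).
Stress on syllable 3: fe:.tra:.ˈke.te.pu.

3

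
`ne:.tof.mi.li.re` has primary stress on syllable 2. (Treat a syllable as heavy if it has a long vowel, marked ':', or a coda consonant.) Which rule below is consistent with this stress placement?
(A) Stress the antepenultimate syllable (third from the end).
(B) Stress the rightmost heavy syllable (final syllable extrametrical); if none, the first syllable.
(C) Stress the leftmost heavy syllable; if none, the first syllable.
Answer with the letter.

Rule A → syllable 3 (observed: 2).
Rule B → syllable 2 ✓.
Rule C → syllable 1 (observed: 2).

B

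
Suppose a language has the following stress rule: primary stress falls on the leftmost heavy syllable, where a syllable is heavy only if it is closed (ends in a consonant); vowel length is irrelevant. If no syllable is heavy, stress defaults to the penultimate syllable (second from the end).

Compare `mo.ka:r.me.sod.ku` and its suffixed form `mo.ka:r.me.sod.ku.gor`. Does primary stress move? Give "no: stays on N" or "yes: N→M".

Base `mo.ka:r.me.sod.ku` (5 syllables):
  Weights: 1 mo L, 2 ka:r H, 3 me L, 4 sod H, 5 ku L.
  Heavy syllables in the domain: 2, 4. The leftmost is syllable 2 (ka:r).
  → primary stress on syllable 2.
Suffixed `mo.ka:r.me.sod.ku.gor` (6 syllables):
  Weights: 1 mo L, 2 ka:r H, 3 me L, 4 sod H, 5 ku L, 6 gor H.
  Heavy syllables in the domain: 2, 4, 6. The leftmost is syllable 2 (ka:r).
  → primary stress on syllable 2.

no: stays on 2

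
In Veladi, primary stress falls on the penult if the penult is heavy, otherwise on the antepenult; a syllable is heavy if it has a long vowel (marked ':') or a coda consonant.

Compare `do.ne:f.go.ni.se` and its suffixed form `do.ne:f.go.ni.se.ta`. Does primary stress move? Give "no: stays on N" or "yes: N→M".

yes: 3→4

Base `do.ne:f.go.ni.se` (5 syllables):
  Weights: 3 go L, 4 ni L, 5 se L.
  The penult (syllable 4, ni) is light, so stress falls on the antepenult (syllable 3, go).
  → primary stress on syllable 3.
Suffixed `do.ne:f.go.ni.se.ta` (6 syllables):
  Weights: 4 ni L, 5 se L, 6 ta L.
  The penult (syllable 5, se) is light, so stress falls on the antepenult (syllable 4, ni).
  → primary stress on syllable 4.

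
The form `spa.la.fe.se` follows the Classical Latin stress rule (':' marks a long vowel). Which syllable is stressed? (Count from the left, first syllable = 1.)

2

Classical Latin: stress the penult if heavy (long vowel or closed), else the antepenult.
Weights: 2 la L, 3 fe L, 4 se L.
The penult (syllable 3, fe) is light, so stress falls on the antepenult (syllable 2, la).
Stress on syllable 2: spa.ˈla.fe.se.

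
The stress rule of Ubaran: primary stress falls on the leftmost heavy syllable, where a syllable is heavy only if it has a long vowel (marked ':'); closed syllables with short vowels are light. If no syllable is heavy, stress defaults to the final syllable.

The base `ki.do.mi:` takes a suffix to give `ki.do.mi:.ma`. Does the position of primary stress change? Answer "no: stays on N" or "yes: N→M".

no: stays on 3

Base `ki.do.mi:` (3 syllables):
  Weights: 1 ki L, 2 do L, 3 mi: H.
  Heavy syllables in the domain: 3. The leftmost is syllable 3 (mi:).
  → primary stress on syllable 3.
Suffixed `ki.do.mi:.ma` (4 syllables):
  Weights: 1 ki L, 2 do L, 3 mi: H, 4 ma L.
  Heavy syllables in the domain: 3. The leftmost is syllable 3 (mi:).
  → primary stress on syllable 3.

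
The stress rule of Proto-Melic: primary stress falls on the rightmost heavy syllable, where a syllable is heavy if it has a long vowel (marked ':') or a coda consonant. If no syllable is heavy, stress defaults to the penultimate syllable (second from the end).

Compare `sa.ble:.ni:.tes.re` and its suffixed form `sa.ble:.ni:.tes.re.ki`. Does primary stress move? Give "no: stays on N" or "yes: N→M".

no: stays on 4

Base `sa.ble:.ni:.tes.re` (5 syllables):
  Weights: 1 sa L, 2 ble: H, 3 ni: H, 4 tes H, 5 re L.
  Heavy syllables in the domain: 2, 3, 4. The rightmost is syllable 4 (tes).
  → primary stress on syllable 4.
Suffixed `sa.ble:.ni:.tes.re.ki` (6 syllables):
  Weights: 1 sa L, 2 ble: H, 3 ni: H, 4 tes H, 5 re L, 6 ki L.
  Heavy syllables in the domain: 2, 3, 4. The rightmost is syllable 4 (tes).
  → primary stress on syllable 4.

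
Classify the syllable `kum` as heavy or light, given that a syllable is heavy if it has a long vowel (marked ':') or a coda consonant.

`kum`: short vowel, closed (coda /m/). Closed → heavy.

heavy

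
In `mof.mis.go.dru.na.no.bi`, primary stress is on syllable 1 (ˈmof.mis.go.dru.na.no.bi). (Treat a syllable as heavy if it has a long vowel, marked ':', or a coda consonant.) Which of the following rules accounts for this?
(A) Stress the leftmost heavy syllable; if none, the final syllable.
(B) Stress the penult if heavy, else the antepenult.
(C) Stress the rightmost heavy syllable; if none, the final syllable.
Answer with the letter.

A

Rule A → syllable 1 ✓.
Rule B → syllable 5 (observed: 1).
Rule C → syllable 2 (observed: 1).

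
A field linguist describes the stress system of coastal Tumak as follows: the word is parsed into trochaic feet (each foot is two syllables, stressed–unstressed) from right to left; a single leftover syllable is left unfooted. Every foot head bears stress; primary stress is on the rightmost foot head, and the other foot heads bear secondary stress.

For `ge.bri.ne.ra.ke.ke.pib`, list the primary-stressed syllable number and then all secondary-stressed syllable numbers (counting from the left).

primary 6, secondary 2, 4

Parse right to left into trochaic (ˈσσ) feet: ge (ˈbri.ne) (ˈra.ke) (ˈke.pib). Syllable 1 is left unfooted.
Foot heads (stressed positions): 2, 4, 6.
End Rule Rightmost: primary stress on the rightmost head = syllable 6.
Secondary stress on 2, 4: ge.ˌbri.ne.ˌra.ke.ˈke.pib.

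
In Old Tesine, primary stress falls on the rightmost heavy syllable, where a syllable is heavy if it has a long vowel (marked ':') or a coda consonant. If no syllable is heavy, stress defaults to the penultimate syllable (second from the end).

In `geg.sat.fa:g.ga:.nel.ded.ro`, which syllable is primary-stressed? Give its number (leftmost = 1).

6

Weights: 1 geg H, 2 sat H, 3 fa:g H, 4 ga: H, 5 nel H, 6 ded H, 7 ro L.
Heavy syllables in the domain: 1, 2, 3, 4, 5, 6. The rightmost is syllable 6 (ded).
Primary stress: syllable 6 → geg.sat.fa:g.ga:.nel.ˈded.ro.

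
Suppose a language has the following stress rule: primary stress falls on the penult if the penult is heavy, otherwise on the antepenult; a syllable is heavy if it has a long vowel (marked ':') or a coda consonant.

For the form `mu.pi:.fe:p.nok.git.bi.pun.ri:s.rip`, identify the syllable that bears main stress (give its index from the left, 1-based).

Weights: 7 pun H, 8 ri:s H, 9 rip H.
The penult (syllable 8, ri:s) is heavy, so it takes stress.
Primary stress: syllable 8 → mu.pi:.fe:p.nok.git.bi.pun.ˈri:s.rip.

8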